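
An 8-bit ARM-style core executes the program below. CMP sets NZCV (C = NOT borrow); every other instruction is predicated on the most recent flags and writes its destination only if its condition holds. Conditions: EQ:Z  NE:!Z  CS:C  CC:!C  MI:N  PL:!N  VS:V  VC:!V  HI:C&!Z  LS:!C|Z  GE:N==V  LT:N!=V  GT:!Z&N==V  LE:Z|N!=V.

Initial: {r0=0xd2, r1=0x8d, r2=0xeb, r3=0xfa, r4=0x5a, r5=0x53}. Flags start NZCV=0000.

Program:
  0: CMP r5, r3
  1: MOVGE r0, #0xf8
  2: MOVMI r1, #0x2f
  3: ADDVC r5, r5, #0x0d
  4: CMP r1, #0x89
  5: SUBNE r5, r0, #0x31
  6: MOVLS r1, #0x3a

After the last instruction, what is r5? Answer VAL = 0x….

VAL = 0xc7

0: ✓ CMP  NZCV=0000
1: ✓ MOVGE  r0←0xf8
2: · MOVMI
3: ✓ ADDVC  r5←0x60
4: ✓ CMP  NZCV=0010
5: ✓ SUBNE  r5←0xc7
6: · MOVLS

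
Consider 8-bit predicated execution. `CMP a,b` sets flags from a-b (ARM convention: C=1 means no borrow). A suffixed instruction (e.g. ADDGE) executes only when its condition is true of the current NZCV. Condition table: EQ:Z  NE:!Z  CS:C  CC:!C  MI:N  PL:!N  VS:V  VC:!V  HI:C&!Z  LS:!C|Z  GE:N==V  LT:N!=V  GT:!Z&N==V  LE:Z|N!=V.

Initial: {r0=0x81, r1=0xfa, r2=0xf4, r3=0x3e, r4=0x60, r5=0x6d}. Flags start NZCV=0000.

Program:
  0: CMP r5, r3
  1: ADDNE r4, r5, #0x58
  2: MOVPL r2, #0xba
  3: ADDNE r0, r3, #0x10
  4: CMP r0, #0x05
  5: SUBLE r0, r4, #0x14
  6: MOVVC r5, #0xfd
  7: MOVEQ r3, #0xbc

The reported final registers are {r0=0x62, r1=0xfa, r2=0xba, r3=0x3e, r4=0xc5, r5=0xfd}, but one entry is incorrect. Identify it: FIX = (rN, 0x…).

0: ✓ CMP  NZCV=0010
1: ✓ ADDNE  r4←0xc5
2: ✓ MOVPL  r2←0xba
3: ✓ ADDNE  r0←0x4e
4: ✓ CMP  NZCV=0010
5: · SUBLE
6: ✓ MOVVC  r5←0xfd
7: · MOVEQ

FIX = (r0, 0x4e)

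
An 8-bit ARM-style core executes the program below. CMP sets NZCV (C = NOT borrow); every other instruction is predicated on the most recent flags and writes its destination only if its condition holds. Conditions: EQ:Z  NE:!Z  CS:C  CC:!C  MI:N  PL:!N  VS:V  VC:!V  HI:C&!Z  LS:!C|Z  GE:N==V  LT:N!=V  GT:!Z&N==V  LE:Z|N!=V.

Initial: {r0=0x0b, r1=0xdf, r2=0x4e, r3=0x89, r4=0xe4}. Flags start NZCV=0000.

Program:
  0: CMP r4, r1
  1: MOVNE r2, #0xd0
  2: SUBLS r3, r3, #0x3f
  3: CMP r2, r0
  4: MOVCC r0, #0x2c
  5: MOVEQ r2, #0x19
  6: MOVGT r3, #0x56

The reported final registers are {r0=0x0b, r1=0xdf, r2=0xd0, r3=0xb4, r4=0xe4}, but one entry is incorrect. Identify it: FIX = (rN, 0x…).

[0] flags=0010 → (cmp)
[1] flags=0010 NE?T → r2=0xd0
[2] flags=0010 LS?F → skip
[3] flags=1010 → (cmp)
[4] flags=1010 CC?F → skip
[5] flags=1010 EQ?F → skip
[6] flags=1010 GT?F → skip

FIX = (r3, 0x89)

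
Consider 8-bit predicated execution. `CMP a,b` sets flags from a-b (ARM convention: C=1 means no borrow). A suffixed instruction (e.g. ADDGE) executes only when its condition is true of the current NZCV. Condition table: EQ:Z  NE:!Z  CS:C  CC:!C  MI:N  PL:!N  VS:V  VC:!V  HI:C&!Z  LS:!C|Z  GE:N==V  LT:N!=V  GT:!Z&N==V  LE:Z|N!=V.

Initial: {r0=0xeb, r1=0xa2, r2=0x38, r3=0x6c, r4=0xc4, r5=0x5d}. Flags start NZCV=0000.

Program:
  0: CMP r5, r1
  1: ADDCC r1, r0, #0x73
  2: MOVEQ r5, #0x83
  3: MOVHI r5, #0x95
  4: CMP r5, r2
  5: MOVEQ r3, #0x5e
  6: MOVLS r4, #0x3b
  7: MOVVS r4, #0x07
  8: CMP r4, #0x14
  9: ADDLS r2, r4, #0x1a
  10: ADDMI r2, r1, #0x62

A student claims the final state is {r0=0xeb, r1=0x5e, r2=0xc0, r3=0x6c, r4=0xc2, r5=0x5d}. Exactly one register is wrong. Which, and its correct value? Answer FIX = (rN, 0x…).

FIX = (r4, 0xc4)

[0] flags=1001 → (cmp)
[1] flags=1001 CC?T → r1=0x5e
[2] flags=1001 EQ?F → skip
[3] flags=1001 HI?F → skip
[4] flags=0010 → (cmp)
[5] flags=0010 EQ?F → skip
[6] flags=0010 LS?F → skip
[7] flags=0010 VS?F → skip
[8] flags=1010 → (cmp)
[9] flags=1010 LS?F → skip
[10] flags=1010 MI?T → r2=0xc0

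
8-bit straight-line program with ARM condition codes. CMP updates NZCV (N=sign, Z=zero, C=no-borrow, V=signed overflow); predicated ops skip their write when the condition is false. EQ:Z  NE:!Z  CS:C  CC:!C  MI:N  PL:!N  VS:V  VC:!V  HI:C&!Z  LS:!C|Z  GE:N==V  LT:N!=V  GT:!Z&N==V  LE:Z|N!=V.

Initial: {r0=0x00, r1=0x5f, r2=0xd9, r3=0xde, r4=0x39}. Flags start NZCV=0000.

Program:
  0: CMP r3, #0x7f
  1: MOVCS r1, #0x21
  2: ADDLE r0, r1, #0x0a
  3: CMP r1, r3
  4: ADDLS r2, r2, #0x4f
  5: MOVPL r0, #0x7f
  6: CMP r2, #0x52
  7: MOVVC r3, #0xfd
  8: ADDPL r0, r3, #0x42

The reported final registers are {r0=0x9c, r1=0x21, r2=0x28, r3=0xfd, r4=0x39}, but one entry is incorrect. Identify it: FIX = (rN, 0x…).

0: ✓ CMP  NZCV=0011
1: ✓ MOVCS  r1←0x21
2: ✓ ADDLE  r0←0x2b
3: ✓ CMP  NZCV=0000
4: ✓ ADDLS  r2←0x28
5: ✓ MOVPL  r0←0x7f
6: ✓ CMP  NZCV=1000
7: ✓ MOVVC  r3←0xfd
8: · ADDPL

FIX = (r0, 0x7f)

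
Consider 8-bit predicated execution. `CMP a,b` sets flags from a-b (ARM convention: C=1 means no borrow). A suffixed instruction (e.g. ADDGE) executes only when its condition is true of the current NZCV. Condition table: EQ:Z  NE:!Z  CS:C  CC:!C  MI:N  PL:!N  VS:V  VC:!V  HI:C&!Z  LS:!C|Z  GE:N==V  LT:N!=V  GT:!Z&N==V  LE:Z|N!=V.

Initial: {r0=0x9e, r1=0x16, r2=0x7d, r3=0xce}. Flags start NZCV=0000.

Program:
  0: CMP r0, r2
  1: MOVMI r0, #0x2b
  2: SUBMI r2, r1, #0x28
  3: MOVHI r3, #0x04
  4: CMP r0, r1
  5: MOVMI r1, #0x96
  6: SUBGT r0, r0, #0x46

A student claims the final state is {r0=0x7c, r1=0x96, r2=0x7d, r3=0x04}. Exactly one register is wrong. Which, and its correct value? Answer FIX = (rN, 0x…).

[0] flags=0011 → (cmp)
[1] flags=0011 MI?F → skip
[2] flags=0011 MI?F → skip
[3] flags=0011 HI?T → r3=0x04
[4] flags=1010 → (cmp)
[5] flags=1010 MI?T → r1=0x96
[6] flags=1010 GT?F → skip

FIX = (r0, 0x9e)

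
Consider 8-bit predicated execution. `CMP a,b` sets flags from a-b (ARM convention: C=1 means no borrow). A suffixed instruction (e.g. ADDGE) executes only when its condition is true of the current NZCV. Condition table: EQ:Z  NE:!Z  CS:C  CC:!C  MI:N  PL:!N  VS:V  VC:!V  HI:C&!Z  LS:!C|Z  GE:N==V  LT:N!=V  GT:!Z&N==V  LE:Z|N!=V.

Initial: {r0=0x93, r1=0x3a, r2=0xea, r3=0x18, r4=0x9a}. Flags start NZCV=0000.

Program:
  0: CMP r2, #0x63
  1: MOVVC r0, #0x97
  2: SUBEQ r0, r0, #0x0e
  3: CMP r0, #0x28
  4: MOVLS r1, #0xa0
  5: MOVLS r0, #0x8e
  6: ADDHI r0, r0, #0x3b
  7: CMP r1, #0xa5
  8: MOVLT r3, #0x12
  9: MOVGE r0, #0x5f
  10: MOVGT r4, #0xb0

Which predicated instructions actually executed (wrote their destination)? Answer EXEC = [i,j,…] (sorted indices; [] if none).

0: ✓ CMP  NZCV=1010
1: ✓ MOVVC  r0←0x97
2: · SUBEQ
3: ✓ CMP  NZCV=0011
4: · MOVLS
5: · MOVLS
6: ✓ ADDHI  r0←0xd2
7: ✓ CMP  NZCV=1001
8: · MOVLT
9: ✓ MOVGE  r0←0x5f
10: ✓ MOVGT  r4←0xb0

EXEC = [1,6,9,10]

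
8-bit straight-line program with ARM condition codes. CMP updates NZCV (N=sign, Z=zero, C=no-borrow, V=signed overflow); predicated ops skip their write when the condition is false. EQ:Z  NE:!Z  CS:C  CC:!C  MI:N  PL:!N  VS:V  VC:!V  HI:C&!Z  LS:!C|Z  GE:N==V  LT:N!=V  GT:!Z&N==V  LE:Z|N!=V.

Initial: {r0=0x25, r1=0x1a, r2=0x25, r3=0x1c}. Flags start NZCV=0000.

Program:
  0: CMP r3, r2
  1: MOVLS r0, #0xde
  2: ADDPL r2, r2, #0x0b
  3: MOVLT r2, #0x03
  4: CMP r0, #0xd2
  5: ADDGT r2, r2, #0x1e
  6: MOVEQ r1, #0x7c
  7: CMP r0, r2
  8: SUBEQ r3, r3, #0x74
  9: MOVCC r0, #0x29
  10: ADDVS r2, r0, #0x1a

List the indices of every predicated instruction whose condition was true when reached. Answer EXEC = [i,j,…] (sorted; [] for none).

[0] flags=1000 → (cmp)
[1] flags=1000 LS?T → r0=0xde
[2] flags=1000 PL?F → skip
[3] flags=1000 LT?T → r2=0x03
[4] flags=0010 → (cmp)
[5] flags=0010 GT?T → r2=0x21
[6] flags=0010 EQ?F → skip
[7] flags=1010 → (cmp)
[8] flags=1010 EQ?F → skip
[9] flags=1010 CC?F → skip
[10] flags=1010 VS?F → skip

EXEC = [1,3,5]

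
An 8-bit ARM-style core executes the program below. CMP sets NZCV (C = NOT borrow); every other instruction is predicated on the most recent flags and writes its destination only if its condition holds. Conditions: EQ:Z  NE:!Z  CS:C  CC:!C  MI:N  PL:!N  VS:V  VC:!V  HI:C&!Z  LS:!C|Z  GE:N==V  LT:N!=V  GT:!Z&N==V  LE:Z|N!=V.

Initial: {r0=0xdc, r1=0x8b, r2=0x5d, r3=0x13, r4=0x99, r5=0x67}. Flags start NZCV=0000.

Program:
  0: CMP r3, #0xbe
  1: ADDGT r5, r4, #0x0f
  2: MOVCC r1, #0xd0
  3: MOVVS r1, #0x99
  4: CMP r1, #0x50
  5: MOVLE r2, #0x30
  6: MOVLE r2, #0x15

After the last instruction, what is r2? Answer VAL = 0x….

0: ✓ CMP  NZCV=0000
1: ✓ ADDGT  r5←0xa8
2: ✓ MOVCC  r1←0xd0
3: · MOVVS
4: ✓ CMP  NZCV=1010
5: ✓ MOVLE  r2←0x30
6: ✓ MOVLE  r2←0x15

VAL = 0x15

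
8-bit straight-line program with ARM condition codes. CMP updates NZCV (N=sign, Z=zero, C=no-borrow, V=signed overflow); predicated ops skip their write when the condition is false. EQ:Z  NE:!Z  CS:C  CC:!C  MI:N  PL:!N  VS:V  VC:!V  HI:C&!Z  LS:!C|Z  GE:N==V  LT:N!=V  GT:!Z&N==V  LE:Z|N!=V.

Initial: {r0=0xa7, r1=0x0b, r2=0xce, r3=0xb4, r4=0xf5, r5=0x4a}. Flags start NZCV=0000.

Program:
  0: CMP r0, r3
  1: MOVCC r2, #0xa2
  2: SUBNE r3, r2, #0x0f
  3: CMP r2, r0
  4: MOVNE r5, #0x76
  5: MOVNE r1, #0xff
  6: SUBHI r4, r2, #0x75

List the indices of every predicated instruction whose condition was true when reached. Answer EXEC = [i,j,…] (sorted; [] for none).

0: ✓ CMP  NZCV=1000
1: ✓ MOVCC  r2←0xa2
2: ✓ SUBNE  r3←0x93
3: ✓ CMP  NZCV=1000
4: ✓ MOVNE  r5←0x76
5: ✓ MOVNE  r1←0xff
6: · SUBHI

EXEC = [1,2,4,5]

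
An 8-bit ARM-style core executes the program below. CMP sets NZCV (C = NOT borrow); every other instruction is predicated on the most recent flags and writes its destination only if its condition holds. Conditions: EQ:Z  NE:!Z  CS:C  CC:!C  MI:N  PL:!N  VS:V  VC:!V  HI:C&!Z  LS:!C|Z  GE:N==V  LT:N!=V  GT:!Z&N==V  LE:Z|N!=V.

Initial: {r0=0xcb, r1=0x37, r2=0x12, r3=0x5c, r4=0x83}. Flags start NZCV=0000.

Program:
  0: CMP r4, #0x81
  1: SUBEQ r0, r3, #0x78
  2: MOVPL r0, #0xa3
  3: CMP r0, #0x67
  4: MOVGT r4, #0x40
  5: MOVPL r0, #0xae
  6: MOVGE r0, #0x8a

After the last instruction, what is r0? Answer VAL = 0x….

VAL = 0xae

0: ✓ CMP  NZCV=0010
1: · SUBEQ
2: ✓ MOVPL  r0←0xa3
3: ✓ CMP  NZCV=0011
4: · MOVGT
5: ✓ MOVPL  r0←0xae
6: · MOVGE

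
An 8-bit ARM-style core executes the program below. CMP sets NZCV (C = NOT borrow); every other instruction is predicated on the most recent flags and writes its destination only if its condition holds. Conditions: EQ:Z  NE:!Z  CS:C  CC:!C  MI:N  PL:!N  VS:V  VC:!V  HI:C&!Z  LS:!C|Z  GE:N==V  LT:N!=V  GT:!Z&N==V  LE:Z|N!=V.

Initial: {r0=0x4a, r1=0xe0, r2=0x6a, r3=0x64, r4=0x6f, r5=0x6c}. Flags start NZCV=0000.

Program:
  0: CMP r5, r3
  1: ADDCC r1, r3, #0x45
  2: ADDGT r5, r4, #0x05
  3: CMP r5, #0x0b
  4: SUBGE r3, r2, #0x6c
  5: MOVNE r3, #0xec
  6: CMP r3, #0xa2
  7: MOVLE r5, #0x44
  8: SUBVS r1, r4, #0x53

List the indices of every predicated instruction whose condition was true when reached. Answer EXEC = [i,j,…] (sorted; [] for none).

0: ✓ CMP  NZCV=0010
1: · ADDCC
2: ✓ ADDGT  r5←0x74
3: ✓ CMP  NZCV=0010
4: ✓ SUBGE  r3←0xfe
5: ✓ MOVNE  r3←0xec
6: ✓ CMP  NZCV=0010
7: · MOVLE
8: · SUBVS

EXEC = [2,4,5]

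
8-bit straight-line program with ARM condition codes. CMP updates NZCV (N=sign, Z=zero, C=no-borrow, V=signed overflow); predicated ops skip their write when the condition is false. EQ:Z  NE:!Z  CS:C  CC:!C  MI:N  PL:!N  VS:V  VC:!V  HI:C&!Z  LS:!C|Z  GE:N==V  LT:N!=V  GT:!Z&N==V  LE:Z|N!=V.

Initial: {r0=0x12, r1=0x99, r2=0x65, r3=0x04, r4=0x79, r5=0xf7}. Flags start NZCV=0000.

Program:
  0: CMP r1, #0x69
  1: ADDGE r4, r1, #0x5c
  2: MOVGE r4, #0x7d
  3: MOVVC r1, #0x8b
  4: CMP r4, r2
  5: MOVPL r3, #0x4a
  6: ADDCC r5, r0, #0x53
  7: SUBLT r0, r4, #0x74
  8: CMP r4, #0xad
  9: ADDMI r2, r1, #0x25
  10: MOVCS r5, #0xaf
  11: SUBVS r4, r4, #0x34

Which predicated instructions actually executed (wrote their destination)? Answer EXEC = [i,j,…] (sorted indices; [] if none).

[0] flags=0011 → (cmp)
[1] flags=0011 GE?F → skip
[2] flags=0011 GE?F → skip
[3] flags=0011 VC?F → skip
[4] flags=0010 → (cmp)
[5] flags=0010 PL?T → r3=0x4a
[6] flags=0010 CC?F → skip
[7] flags=0010 LT?F → skip
[8] flags=1001 → (cmp)
[9] flags=1001 MI?T → r2=0xbe
[10] flags=1001 CS?F → skip
[11] flags=1001 VS?T → r4=0x45

EXEC = [5,9,11]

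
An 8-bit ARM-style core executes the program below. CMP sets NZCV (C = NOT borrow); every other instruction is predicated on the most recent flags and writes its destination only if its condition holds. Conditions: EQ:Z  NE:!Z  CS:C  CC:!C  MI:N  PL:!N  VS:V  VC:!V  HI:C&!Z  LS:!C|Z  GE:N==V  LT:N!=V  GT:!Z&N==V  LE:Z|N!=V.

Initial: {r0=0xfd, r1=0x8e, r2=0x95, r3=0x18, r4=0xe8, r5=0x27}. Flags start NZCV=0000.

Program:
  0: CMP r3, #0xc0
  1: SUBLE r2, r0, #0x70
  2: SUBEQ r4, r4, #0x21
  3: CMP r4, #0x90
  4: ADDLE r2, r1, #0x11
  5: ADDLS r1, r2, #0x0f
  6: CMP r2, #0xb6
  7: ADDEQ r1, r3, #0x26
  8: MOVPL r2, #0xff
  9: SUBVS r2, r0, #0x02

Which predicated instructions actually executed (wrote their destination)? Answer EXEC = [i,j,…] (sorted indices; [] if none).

0: ✓ CMP  NZCV=0000
1: · SUBLE
2: · SUBEQ
3: ✓ CMP  NZCV=0010
4: · ADDLE
5: · ADDLS
6: ✓ CMP  NZCV=1000
7: · ADDEQ
8: · MOVPL
9: · SUBVS

EXEC = []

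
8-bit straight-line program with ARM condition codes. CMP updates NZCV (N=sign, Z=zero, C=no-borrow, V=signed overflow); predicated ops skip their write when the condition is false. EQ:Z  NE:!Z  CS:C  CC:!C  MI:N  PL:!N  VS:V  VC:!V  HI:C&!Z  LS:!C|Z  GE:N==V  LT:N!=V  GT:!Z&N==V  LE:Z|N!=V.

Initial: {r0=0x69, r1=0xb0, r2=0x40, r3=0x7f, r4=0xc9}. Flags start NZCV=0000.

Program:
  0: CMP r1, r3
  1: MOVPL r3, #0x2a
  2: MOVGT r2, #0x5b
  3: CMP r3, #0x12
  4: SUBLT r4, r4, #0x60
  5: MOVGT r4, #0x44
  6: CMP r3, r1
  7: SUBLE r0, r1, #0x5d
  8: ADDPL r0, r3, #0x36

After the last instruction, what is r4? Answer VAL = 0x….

VAL = 0x44

[0] flags=0011 → (cmp)
[1] flags=0011 PL?T → r3=0x2a
[2] flags=0011 GT?F → skip
[3] flags=0010 → (cmp)
[4] flags=0010 LT?F → skip
[5] flags=0010 GT?T → r4=0x44
[6] flags=0000 → (cmp)
[7] flags=0000 LE?F → skip
[8] flags=0000 PL?T → r0=0x60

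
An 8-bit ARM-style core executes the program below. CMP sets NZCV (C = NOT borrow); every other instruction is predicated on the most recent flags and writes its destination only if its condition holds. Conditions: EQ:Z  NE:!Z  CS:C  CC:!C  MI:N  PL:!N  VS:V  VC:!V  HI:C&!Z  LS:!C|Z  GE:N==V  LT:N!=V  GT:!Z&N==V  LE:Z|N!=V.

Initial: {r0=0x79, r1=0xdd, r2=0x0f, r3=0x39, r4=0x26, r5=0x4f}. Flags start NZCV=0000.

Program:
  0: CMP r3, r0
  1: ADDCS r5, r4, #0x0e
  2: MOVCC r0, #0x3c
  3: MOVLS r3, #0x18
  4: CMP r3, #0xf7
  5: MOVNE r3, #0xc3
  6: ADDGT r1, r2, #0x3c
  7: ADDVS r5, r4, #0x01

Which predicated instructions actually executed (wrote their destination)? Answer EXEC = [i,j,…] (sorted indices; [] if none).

EXEC = [2,3,5,6]

[0] flags=1000 → (cmp)
[1] flags=1000 CS?F → skip
[2] flags=1000 CC?T → r0=0x3c
[3] flags=1000 LS?T → r3=0x18
[4] flags=0000 → (cmp)
[5] flags=0000 NE?T → r3=0xc3
[6] flags=0000 GT?T → r1=0x4b
[7] flags=0000 VS?F → skip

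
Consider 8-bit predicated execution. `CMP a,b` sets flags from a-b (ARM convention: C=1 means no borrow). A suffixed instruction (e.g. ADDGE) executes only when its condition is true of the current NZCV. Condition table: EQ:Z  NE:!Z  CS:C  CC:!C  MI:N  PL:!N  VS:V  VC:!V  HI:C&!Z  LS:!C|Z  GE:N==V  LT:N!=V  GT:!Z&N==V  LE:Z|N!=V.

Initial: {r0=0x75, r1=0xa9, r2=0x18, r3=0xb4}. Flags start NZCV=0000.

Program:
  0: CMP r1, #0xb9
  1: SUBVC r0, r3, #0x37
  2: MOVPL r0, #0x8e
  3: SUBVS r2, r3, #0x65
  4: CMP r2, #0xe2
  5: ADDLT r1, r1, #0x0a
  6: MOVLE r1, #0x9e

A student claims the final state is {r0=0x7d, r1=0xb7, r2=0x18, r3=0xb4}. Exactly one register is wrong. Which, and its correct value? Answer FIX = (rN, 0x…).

[0] flags=1000 → (cmp)
[1] flags=1000 VC?T → r0=0x7d
[2] flags=1000 PL?F → skip
[3] flags=1000 VS?F → skip
[4] flags=0000 → (cmp)
[5] flags=0000 LT?F → skip
[6] flags=0000 LE?F → skip

FIX = (r1, 0xa9)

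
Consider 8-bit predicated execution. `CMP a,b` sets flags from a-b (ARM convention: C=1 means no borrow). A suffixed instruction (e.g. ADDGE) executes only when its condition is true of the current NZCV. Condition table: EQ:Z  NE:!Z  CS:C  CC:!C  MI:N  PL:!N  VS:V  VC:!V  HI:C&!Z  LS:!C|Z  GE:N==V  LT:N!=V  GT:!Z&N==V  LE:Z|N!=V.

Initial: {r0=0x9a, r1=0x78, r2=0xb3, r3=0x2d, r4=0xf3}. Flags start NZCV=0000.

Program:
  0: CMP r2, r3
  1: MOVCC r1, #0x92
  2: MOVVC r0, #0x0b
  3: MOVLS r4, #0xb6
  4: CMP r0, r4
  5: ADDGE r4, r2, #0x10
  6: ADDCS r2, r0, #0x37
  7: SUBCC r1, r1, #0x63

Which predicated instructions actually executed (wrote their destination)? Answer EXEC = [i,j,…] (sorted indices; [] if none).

EXEC = [2,5,7]

0: ✓ CMP  NZCV=1010
1: · MOVCC
2: ✓ MOVVC  r0←0x0b
3: · MOVLS
4: ✓ CMP  NZCV=0000
5: ✓ ADDGE  r4←0xc3
6: · ADDCS
7: ✓ SUBCC  r1←0x15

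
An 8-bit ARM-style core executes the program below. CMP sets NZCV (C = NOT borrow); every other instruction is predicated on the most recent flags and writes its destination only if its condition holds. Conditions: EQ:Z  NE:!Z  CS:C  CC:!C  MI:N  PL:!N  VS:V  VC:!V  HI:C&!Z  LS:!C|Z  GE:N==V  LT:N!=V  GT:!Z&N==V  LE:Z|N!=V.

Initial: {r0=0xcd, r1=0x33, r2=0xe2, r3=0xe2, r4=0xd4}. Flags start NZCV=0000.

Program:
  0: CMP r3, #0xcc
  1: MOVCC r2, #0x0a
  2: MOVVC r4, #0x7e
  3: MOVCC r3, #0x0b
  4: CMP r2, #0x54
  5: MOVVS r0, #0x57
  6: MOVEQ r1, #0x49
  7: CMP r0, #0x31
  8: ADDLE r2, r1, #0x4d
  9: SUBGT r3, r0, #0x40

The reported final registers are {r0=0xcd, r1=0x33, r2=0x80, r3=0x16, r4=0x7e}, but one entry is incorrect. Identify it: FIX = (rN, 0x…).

0: ✓ CMP  NZCV=0010
1: · MOVCC
2: ✓ MOVVC  r4←0x7e
3: · MOVCC
4: ✓ CMP  NZCV=1010
5: · MOVVS
6: · MOVEQ
7: ✓ CMP  NZCV=1010
8: ✓ ADDLE  r2←0x80
9: · SUBGT

FIX = (r3, 0xe2)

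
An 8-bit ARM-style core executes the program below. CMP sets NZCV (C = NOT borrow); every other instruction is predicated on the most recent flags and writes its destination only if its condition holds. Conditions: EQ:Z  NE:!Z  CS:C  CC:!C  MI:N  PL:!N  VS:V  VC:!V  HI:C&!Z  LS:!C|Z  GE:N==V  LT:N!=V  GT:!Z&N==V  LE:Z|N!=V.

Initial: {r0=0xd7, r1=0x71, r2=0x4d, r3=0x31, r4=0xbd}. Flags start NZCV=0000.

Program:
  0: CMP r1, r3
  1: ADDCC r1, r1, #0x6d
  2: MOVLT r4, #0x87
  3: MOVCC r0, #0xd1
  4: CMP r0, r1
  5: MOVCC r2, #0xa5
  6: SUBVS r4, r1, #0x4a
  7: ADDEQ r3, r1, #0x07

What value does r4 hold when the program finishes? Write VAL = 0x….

0: ✓ CMP  NZCV=0010
1: · ADDCC
2: · MOVLT
3: · MOVCC
4: ✓ CMP  NZCV=0011
5: · MOVCC
6: ✓ SUBVS  r4←0x27
7: · ADDEQ

VAL = 0x27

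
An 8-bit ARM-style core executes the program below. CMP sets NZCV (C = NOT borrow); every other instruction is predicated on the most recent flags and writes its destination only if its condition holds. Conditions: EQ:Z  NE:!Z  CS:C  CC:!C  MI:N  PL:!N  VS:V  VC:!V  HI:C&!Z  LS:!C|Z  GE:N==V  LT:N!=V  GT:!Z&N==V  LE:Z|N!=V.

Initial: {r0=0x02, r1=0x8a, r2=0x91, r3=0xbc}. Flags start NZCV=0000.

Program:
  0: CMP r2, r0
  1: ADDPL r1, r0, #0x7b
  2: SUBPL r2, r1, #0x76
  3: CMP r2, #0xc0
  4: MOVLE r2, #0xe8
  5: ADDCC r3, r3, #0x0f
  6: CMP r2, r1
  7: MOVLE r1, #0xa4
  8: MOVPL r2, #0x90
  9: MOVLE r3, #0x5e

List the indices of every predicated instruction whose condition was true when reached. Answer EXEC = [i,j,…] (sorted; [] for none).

0: ✓ CMP  NZCV=1010
1: · ADDPL
2: · SUBPL
3: ✓ CMP  NZCV=1000
4: ✓ MOVLE  r2←0xe8
5: ✓ ADDCC  r3←0xcb
6: ✓ CMP  NZCV=0010
7: · MOVLE
8: ✓ MOVPL  r2←0x90
9: · MOVLE

EXEC = [4,5,8]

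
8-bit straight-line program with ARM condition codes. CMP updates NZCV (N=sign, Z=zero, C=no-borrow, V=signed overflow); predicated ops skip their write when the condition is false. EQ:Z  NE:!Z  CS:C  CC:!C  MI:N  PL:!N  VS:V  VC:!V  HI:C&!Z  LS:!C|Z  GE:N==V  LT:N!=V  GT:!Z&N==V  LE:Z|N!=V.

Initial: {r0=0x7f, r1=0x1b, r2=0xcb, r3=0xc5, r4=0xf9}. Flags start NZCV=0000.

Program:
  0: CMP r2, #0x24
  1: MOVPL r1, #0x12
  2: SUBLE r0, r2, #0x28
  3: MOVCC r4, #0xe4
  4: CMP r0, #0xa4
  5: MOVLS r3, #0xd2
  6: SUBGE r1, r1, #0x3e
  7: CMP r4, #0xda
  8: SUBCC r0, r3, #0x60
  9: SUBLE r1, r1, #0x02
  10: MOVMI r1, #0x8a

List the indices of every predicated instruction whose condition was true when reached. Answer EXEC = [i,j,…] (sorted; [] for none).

[0] flags=1010 → (cmp)
[1] flags=1010 PL?F → skip
[2] flags=1010 LE?T → r0=0xa3
[3] flags=1010 CC?F → skip
[4] flags=1000 → (cmp)
[5] flags=1000 LS?T → r3=0xd2
[6] flags=1000 GE?F → skip
[7] flags=0010 → (cmp)
[8] flags=0010 CC?F → skip
[9] flags=0010 LE?F → skip
[10] flags=0010 MI?F → skip

EXEC = [2,5]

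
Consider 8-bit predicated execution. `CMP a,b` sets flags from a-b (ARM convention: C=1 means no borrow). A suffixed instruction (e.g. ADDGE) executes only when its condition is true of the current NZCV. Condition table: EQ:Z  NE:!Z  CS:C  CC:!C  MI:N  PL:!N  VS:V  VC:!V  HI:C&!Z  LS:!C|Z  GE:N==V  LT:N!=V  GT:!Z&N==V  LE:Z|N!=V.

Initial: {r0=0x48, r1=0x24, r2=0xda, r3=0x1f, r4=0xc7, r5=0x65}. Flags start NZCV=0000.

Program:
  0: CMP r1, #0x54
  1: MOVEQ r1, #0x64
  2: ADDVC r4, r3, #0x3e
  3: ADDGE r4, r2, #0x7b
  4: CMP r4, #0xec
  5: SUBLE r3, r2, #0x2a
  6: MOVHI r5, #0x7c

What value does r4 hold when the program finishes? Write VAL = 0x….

VAL = 0x5d

0: ✓ CMP  NZCV=1000
1: · MOVEQ
2: ✓ ADDVC  r4←0x5d
3: · ADDGE
4: ✓ CMP  NZCV=0000
5: · SUBLE
6: · MOVHI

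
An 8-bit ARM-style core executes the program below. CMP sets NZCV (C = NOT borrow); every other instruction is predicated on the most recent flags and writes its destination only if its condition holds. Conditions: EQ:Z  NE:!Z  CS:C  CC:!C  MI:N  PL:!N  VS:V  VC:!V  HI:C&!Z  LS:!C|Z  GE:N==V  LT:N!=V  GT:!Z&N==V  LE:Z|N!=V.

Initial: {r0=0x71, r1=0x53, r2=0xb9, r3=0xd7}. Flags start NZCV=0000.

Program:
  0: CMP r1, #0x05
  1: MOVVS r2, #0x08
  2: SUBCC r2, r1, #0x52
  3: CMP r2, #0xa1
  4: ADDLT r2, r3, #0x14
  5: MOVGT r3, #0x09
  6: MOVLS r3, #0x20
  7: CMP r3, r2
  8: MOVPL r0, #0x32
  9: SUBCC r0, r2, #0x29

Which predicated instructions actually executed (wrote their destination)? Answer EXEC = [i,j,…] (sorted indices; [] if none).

EXEC = [5,8,9]

0: ✓ CMP  NZCV=0010
1: · MOVVS
2: · SUBCC
3: ✓ CMP  NZCV=0010
4: · ADDLT
5: ✓ MOVGT  r3←0x09
6: · MOVLS
7: ✓ CMP  NZCV=0000
8: ✓ MOVPL  r0←0x32
9: ✓ SUBCC  r0←0x90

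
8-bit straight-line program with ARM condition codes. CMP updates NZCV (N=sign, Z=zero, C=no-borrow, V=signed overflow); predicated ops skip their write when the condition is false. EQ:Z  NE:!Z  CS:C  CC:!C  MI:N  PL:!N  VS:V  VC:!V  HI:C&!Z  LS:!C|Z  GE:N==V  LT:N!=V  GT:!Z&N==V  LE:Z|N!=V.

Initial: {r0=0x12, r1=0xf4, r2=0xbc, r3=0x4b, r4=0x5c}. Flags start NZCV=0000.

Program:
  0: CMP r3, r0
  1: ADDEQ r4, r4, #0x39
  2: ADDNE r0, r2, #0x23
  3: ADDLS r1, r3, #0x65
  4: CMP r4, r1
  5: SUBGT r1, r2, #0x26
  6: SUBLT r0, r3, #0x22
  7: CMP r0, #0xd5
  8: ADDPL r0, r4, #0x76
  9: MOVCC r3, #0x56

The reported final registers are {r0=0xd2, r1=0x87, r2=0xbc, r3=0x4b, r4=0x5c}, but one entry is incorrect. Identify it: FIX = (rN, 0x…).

FIX = (r1, 0x96)

0: ✓ CMP  NZCV=0010
1: · ADDEQ
2: ✓ ADDNE  r0←0xdf
3: · ADDLS
4: ✓ CMP  NZCV=0000
5: ✓ SUBGT  r1←0x96
6: · SUBLT
7: ✓ CMP  NZCV=0010
8: ✓ ADDPL  r0←0xd2
9: · MOVCC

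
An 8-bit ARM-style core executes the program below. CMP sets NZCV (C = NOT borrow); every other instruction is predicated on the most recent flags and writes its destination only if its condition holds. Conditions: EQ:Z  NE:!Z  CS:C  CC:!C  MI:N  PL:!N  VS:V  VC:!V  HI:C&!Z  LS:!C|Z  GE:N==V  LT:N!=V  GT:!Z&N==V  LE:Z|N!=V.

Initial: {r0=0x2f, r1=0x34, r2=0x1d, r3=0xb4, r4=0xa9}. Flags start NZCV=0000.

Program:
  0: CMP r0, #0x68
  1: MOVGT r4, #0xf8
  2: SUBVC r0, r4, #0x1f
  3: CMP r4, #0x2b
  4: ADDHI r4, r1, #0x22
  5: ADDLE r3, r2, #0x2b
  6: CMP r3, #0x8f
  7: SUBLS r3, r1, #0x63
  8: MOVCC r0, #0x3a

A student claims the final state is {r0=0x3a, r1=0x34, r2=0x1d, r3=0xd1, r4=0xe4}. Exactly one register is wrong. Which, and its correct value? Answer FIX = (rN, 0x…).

FIX = (r4, 0x56)

[0] flags=1000 → (cmp)
[1] flags=1000 GT?F → skip
[2] flags=1000 VC?T → r0=0x8a
[3] flags=0011 → (cmp)
[4] flags=0011 HI?T → r4=0x56
[5] flags=0011 LE?T → r3=0x48
[6] flags=1001 → (cmp)
[7] flags=1001 LS?T → r3=0xd1
[8] flags=1001 CC?T → r0=0x3a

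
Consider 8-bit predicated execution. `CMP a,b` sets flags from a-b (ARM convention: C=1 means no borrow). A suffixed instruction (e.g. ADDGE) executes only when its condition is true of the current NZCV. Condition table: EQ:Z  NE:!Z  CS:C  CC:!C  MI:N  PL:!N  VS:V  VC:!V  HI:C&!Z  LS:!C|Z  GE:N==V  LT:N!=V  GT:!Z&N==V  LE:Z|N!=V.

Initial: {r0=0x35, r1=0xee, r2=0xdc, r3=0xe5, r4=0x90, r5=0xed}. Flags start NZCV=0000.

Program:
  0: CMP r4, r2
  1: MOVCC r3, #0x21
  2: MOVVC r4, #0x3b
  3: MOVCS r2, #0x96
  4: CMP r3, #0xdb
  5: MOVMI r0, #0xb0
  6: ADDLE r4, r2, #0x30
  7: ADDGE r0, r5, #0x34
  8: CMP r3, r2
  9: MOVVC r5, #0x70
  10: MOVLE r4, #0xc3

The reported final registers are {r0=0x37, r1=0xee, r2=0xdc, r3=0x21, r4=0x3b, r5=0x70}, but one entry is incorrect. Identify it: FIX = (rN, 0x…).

0: ✓ CMP  NZCV=1000
1: ✓ MOVCC  r3←0x21
2: ✓ MOVVC  r4←0x3b
3: · MOVCS
4: ✓ CMP  NZCV=0000
5: · MOVMI
6: · ADDLE
7: ✓ ADDGE  r0←0x21
8: ✓ CMP  NZCV=0000
9: ✓ MOVVC  r5←0x70
10: · MOVLE

FIX = (r0, 0x21)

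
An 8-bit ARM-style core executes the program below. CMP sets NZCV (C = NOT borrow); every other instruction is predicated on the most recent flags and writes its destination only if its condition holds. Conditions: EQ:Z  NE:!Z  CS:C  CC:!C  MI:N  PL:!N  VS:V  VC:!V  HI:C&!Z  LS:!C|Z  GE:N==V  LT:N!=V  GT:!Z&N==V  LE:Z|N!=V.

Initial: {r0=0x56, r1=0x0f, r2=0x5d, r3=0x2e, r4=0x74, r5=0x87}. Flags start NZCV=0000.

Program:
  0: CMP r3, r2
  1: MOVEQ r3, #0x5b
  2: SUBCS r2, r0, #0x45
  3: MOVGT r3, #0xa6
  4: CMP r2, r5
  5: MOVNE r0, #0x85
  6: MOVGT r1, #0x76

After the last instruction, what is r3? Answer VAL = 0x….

0: ✓ CMP  NZCV=1000
1: · MOVEQ
2: · SUBCS
3: · MOVGT
4: ✓ CMP  NZCV=1001
5: ✓ MOVNE  r0←0x85
6: ✓ MOVGT  r1←0x76

VAL = 0x2e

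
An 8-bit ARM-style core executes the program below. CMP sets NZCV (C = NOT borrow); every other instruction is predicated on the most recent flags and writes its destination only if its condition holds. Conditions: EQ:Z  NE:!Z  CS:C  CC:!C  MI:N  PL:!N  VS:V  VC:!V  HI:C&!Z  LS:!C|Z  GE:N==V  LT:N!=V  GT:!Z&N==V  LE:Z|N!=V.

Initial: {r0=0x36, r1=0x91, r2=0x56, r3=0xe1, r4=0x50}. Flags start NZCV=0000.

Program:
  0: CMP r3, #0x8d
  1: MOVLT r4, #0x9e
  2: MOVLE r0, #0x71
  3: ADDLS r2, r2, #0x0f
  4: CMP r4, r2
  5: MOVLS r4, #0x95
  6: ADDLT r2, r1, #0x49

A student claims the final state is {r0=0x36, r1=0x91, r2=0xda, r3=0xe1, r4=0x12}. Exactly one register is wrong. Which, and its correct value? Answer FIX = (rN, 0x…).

0: ✓ CMP  NZCV=0010
1: · MOVLT
2: · MOVLE
3: · ADDLS
4: ✓ CMP  NZCV=1000
5: ✓ MOVLS  r4←0x95
6: ✓ ADDLT  r2←0xda

FIX = (r4, 0x95)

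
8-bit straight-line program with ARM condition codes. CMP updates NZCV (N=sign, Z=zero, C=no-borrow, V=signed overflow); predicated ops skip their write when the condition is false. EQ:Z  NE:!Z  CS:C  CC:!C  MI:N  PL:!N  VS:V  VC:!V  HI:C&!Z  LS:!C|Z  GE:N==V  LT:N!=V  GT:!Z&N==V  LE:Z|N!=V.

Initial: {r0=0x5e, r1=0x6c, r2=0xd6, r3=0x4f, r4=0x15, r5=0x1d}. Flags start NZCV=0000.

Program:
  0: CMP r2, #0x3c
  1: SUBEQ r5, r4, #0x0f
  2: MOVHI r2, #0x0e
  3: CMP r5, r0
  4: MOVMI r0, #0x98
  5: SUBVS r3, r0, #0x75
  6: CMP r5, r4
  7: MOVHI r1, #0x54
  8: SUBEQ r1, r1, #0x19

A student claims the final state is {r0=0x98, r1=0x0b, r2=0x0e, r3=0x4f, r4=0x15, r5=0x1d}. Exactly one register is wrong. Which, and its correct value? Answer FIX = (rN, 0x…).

0: ✓ CMP  NZCV=1010
1: · SUBEQ
2: ✓ MOVHI  r2←0x0e
3: ✓ CMP  NZCV=1000
4: ✓ MOVMI  r0←0x98
5: · SUBVS
6: ✓ CMP  NZCV=0010
7: ✓ MOVHI  r1←0x54
8: · SUBEQ

FIX = (r1, 0x54)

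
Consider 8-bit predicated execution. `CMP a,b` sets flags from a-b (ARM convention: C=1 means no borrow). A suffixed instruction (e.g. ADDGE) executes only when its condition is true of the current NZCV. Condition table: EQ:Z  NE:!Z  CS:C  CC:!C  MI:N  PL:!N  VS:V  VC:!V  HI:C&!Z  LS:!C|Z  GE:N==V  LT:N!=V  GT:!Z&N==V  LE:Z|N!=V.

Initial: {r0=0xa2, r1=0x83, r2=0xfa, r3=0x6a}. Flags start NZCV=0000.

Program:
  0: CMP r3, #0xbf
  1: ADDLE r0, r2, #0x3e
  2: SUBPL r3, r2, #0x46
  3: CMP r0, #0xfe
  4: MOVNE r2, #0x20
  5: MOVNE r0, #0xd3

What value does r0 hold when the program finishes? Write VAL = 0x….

VAL = 0xd3

[0] flags=1001 → (cmp)
[1] flags=1001 LE?F → skip
[2] flags=1001 PL?F → skip
[3] flags=1000 → (cmp)
[4] flags=1000 NE?T → r2=0x20
[5] flags=1000 NE?T → r0=0xd3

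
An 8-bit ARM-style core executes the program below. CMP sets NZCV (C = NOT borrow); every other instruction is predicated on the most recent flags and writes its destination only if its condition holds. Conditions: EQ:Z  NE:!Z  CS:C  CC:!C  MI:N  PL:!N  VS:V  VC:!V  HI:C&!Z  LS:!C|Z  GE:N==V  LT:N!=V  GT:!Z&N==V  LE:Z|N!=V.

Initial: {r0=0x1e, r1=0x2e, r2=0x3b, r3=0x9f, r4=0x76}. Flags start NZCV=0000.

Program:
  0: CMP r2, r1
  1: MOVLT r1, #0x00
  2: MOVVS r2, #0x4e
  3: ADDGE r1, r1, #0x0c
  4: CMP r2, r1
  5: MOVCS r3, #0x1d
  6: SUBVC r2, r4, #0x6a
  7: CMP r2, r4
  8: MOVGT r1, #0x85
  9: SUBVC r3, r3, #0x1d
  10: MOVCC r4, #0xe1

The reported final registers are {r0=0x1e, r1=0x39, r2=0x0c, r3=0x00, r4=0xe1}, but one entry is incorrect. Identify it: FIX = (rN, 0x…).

[0] flags=0010 → (cmp)
[1] flags=0010 LT?F → skip
[2] flags=0010 VS?F → skip
[3] flags=0010 GE?T → r1=0x3a
[4] flags=0010 → (cmp)
[5] flags=0010 CS?T → r3=0x1d
[6] flags=0010 VC?T → r2=0x0c
[7] flags=1000 → (cmp)
[8] flags=1000 GT?F → skip
[9] flags=1000 VC?T → r3=0x00
[10] flags=1000 CC?T → r4=0xe1

FIX = (r1, 0x3a)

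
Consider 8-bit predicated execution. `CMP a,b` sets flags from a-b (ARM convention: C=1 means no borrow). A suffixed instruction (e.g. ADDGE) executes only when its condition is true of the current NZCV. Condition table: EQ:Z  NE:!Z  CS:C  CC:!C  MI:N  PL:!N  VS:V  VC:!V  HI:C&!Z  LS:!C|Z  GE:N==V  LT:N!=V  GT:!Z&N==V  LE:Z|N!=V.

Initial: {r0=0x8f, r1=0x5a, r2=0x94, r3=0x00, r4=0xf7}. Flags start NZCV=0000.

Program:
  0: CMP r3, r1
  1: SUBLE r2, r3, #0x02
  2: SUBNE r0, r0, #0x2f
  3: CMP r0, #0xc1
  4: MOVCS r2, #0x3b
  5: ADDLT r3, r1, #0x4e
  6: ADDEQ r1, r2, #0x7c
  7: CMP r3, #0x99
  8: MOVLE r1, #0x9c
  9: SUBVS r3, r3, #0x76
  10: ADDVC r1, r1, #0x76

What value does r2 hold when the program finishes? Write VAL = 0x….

VAL = 0xfe

[0] flags=1000 → (cmp)
[1] flags=1000 LE?T → r2=0xfe
[2] flags=1000 NE?T → r0=0x60
[3] flags=1001 → (cmp)
[4] flags=1001 CS?F → skip
[5] flags=1001 LT?F → skip
[6] flags=1001 EQ?F → skip
[7] flags=0000 → (cmp)
[8] flags=0000 LE?F → skip
[9] flags=0000 VS?F → skip
[10] flags=0000 VC?T → r1=0xd0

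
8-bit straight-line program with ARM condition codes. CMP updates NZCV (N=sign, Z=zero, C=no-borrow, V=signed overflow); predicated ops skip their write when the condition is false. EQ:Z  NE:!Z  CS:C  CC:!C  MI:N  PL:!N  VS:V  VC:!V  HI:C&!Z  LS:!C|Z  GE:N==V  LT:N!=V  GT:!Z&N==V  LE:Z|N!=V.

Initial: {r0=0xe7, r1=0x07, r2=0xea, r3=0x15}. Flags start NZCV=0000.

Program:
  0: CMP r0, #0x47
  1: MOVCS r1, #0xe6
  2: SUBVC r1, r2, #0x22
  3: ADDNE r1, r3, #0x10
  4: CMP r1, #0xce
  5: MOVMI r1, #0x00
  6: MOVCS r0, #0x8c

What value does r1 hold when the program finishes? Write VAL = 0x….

VAL = 0x25

0: ✓ CMP  NZCV=1010
1: ✓ MOVCS  r1←0xe6
2: ✓ SUBVC  r1←0xc8
3: ✓ ADDNE  r1←0x25
4: ✓ CMP  NZCV=0000
5: · MOVMI
6: · MOVCS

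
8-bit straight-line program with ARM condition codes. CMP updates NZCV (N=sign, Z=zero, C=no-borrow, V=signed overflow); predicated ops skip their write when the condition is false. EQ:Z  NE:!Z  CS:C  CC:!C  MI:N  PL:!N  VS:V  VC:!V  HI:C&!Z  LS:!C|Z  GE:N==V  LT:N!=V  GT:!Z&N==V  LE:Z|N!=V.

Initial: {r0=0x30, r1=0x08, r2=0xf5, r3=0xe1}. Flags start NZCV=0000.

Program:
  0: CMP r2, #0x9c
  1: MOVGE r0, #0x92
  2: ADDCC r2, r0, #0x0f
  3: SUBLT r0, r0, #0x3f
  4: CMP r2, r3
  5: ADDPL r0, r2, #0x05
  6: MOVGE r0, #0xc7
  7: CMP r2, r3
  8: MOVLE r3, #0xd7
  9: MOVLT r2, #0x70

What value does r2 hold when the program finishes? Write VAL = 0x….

0: ✓ CMP  NZCV=0010
1: ✓ MOVGE  r0←0x92
2: · ADDCC
3: · SUBLT
4: ✓ CMP  NZCV=0010
5: ✓ ADDPL  r0←0xfa
6: ✓ MOVGE  r0←0xc7
7: ✓ CMP  NZCV=0010
8: · MOVLE
9: · MOVLT

VAL = 0xf5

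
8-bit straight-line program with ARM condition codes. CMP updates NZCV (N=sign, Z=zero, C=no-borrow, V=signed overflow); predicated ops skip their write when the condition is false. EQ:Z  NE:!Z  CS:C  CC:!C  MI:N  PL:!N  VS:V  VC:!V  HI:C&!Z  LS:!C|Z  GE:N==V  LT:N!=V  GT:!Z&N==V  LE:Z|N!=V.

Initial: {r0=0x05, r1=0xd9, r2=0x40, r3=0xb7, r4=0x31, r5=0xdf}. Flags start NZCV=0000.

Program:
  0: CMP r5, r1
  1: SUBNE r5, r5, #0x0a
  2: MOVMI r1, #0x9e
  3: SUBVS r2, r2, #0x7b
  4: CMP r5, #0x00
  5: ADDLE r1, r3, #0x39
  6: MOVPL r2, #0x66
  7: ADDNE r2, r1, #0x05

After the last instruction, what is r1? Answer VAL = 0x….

VAL = 0xf0

[0] flags=0010 → (cmp)
[1] flags=0010 NE?T → r5=0xd5
[2] flags=0010 MI?F → skip
[3] flags=0010 VS?F → skip
[4] flags=1010 → (cmp)
[5] flags=1010 LE?T → r1=0xf0
[6] flags=1010 PL?F → skip
[7] flags=1010 NE?T → r2=0xf5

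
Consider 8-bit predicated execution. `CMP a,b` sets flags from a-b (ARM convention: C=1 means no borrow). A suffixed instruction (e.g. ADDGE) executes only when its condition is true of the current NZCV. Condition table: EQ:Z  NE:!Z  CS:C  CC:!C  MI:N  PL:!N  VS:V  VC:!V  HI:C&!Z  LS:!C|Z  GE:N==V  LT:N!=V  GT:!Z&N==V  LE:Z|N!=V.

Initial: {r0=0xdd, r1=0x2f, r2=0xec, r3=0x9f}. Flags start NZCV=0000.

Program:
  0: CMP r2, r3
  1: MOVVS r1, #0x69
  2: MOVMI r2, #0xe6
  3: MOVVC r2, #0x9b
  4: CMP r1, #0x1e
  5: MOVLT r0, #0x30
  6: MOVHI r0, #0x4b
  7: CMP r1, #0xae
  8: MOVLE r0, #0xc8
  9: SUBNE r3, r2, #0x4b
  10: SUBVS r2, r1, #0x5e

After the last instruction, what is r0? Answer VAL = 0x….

VAL = 0x4b

[0] flags=0010 → (cmp)
[1] flags=0010 VS?F → skip
[2] flags=0010 MI?F → skip
[3] flags=0010 VC?T → r2=0x9b
[4] flags=0010 → (cmp)
[5] flags=0010 LT?F → skip
[6] flags=0010 HI?T → r0=0x4b
[7] flags=1001 → (cmp)
[8] flags=1001 LE?F → skip
[9] flags=1001 NE?T → r3=0x50
[10] flags=1001 VS?T → r2=0xd1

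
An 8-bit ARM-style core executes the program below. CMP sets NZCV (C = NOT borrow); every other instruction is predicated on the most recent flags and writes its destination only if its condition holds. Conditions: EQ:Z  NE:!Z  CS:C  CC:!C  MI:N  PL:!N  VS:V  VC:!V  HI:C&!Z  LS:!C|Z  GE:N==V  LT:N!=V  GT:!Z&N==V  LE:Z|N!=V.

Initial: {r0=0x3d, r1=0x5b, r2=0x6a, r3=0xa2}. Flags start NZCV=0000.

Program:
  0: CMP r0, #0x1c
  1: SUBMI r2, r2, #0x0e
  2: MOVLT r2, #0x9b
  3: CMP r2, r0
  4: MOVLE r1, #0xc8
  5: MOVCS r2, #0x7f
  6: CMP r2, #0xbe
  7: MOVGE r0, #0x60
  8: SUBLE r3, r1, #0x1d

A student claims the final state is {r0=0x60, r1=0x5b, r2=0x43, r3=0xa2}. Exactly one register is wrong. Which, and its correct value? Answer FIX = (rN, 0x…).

FIX = (r2, 0x7f)

0: ✓ CMP  NZCV=0010
1: · SUBMI
2: · MOVLT
3: ✓ CMP  NZCV=0010
4: · MOVLE
5: ✓ MOVCS  r2←0x7f
6: ✓ CMP  NZCV=1001
7: ✓ MOVGE  r0←0x60
8: · SUBLE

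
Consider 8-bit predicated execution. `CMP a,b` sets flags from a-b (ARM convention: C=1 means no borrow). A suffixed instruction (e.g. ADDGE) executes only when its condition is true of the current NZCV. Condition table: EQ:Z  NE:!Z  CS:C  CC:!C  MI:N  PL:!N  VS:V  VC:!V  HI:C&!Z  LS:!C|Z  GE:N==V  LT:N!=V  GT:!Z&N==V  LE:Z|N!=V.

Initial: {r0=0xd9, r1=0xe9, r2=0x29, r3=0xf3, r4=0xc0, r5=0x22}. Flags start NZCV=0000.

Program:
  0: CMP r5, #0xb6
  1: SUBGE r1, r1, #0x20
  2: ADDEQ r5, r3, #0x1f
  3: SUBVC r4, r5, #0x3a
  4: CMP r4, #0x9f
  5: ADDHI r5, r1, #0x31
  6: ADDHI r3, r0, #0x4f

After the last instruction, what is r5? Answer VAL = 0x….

[0] flags=0000 → (cmp)
[1] flags=0000 GE?T → r1=0xc9
[2] flags=0000 EQ?F → skip
[3] flags=0000 VC?T → r4=0xe8
[4] flags=0010 → (cmp)
[5] flags=0010 HI?T → r5=0xfa
[6] flags=0010 HI?T → r3=0x28

VAL = 0xfa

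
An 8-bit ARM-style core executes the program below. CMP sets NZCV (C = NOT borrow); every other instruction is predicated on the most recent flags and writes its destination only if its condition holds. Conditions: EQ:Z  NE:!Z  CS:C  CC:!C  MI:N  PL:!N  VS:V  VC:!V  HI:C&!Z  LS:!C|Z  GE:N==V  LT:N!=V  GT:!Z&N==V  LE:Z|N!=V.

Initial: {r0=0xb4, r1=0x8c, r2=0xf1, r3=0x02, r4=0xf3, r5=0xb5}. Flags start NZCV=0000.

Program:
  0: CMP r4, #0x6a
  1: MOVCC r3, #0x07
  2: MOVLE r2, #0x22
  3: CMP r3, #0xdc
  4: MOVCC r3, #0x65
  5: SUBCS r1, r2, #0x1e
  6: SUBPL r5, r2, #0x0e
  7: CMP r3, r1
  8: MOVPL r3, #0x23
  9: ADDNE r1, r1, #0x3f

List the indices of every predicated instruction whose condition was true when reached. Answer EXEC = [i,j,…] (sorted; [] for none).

0: ✓ CMP  NZCV=1010
1: · MOVCC
2: ✓ MOVLE  r2←0x22
3: ✓ CMP  NZCV=0000
4: ✓ MOVCC  r3←0x65
5: · SUBCS
6: ✓ SUBPL  r5←0x14
7: ✓ CMP  NZCV=1001
8: · MOVPL
9: ✓ ADDNE  r1←0xcb

EXEC = [2,4,6,9]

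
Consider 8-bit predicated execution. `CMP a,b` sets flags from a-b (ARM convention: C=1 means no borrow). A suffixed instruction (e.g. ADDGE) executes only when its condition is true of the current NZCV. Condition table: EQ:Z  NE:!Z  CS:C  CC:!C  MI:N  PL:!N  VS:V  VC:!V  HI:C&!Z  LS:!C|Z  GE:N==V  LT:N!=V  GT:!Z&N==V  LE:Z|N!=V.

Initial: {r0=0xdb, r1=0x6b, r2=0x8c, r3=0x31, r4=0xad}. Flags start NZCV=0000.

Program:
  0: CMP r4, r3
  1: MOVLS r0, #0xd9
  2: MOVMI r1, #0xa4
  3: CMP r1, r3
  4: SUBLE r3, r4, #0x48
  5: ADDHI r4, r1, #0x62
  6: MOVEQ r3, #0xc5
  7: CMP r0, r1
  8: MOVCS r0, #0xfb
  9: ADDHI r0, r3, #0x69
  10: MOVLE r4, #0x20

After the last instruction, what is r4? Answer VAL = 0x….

[0] flags=0011 → (cmp)
[1] flags=0011 LS?F → skip
[2] flags=0011 MI?F → skip
[3] flags=0010 → (cmp)
[4] flags=0010 LE?F → skip
[5] flags=0010 HI?T → r4=0xcd
[6] flags=0010 EQ?F → skip
[7] flags=0011 → (cmp)
[8] flags=0011 CS?T → r0=0xfb
[9] flags=0011 HI?T → r0=0x9a
[10] flags=0011 LE?T → r4=0x20

VAL = 0x20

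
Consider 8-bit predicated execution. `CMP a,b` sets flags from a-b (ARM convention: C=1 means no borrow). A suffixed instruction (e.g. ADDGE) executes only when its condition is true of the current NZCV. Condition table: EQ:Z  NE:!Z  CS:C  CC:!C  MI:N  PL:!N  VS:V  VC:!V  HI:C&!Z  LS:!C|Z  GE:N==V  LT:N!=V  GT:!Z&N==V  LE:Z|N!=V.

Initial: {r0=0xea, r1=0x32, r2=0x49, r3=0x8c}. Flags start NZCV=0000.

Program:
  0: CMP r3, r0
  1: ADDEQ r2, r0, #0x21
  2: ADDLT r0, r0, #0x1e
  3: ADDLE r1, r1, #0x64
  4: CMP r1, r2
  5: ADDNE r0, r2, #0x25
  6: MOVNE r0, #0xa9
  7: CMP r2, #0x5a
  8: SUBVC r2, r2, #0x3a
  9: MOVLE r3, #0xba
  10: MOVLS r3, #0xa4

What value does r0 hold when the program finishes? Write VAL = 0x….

0: ✓ CMP  NZCV=1000
1: · ADDEQ
2: ✓ ADDLT  r0←0x08
3: ✓ ADDLE  r1←0x96
4: ✓ CMP  NZCV=0011
5: ✓ ADDNE  r0←0x6e
6: ✓ MOVNE  r0←0xa9
7: ✓ CMP  NZCV=1000
8: ✓ SUBVC  r2←0x0f
9: ✓ MOVLE  r3←0xba
10: ✓ MOVLS  r3←0xa4

VAL = 0xa9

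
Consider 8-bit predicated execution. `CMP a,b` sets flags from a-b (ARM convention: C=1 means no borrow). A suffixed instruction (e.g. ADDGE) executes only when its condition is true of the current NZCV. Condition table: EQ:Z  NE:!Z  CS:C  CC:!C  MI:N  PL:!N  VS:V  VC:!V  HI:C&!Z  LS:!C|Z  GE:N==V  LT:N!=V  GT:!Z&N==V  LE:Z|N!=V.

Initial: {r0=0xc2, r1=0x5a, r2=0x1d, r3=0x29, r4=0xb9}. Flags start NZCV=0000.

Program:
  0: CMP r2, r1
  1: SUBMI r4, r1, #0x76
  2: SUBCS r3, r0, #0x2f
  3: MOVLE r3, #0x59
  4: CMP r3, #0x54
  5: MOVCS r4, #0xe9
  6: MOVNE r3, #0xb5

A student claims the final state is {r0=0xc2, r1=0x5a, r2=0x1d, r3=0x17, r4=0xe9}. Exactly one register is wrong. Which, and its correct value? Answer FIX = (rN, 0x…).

0: ✓ CMP  NZCV=1000
1: ✓ SUBMI  r4←0xe4
2: · SUBCS
3: ✓ MOVLE  r3←0x59
4: ✓ CMP  NZCV=0010
5: ✓ MOVCS  r4←0xe9
6: ✓ MOVNE  r3←0xb5

FIX = (r3, 0xb5)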